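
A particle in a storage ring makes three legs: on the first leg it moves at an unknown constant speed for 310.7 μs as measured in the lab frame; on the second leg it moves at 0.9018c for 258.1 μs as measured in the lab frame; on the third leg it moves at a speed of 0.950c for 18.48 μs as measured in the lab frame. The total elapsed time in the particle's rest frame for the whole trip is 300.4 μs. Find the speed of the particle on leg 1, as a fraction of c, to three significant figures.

β = 0.808

Leg 1: speed unknown; τ_1 = 310.7/γ_1.
Leg 2: γ = 1/√(1 − 0.9018²) = 1/√0.1868 = 2.314; τ_2 = 258.1/2.314 = 111.5 μs.
Leg 3: γ = 1/√(1 − 0.950²) = 1/√0.09750 = 3.203; τ_3 = 18.48/3.203 = 5.770 μs.
Total proper time: τ_1 + 111.5 + 5.770 = 300.4, so τ_1 = 300.4 − 117.3 = 183.1 μs.
γ_1 = 310.7/183.1 = 1.697; β = √(1 − 1/γ²) = √0.6527.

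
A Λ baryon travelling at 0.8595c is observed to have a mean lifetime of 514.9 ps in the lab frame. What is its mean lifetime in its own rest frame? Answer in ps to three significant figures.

γ = 1/√(1 − 0.8595²) = 1/√0.2613 = 1.956
The lab-frame lifetime is the dilated interval; the proper lifetime is τ₀ = Δt/γ = 514.9/1.956 ps.

τ₀ = 263 ps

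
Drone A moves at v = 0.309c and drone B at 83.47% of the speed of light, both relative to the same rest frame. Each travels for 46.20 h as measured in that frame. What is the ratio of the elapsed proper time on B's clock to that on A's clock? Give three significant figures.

τ_B/τ_A = 0.579

A: γ = 1/√(1 − 0.309²) = 1/√0.9045 = 1.051. B: β = 0.8347; γ = 1/√(1 − 0.8347²) = 1/√0.3033 = 1.816.
τ_A/τ_B = γ_B/γ_A = 1.816/1.051 = 1.727, so τ_B/τ_A = 0.5790.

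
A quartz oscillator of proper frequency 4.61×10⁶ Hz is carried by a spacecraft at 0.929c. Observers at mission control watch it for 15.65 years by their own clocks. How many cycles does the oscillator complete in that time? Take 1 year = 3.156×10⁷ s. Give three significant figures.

N = 8.43×10¹⁴

γ = 1/√(1 − 0.929²) = 1/√0.1370 = 2.702
During 15.65 years of lab time, the oscillator's proper time advances by τ = Δt/γ = 15.65/2.702 = 5.792 years = 1.828×10⁸ s.
N = f × τ = 4.61×10⁶ × 1.828×10⁸ = 8.427×10¹⁴.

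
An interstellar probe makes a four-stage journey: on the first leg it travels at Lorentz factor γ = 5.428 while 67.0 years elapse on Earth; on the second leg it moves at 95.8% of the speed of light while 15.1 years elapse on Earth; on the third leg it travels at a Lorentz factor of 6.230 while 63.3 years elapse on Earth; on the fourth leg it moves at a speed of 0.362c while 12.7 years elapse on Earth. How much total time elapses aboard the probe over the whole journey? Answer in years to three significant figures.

Leg 1: γ = 5.428; τ_1 = 67.0/5.428 = 12.34 years.
Leg 2: β = 0.958; γ = 1/√(1 − 0.958²) = 1/√0.08224 = 3.487; τ_2 = 15.1/3.487 = 4.330 years.
Leg 3: γ = 6.230; τ_3 = 63.3/6.230 = 10.16 years.
Leg 4: γ = 1/√(1 − 0.362²) = 1/√0.8690 = 1.073; τ_4 = 12.7/1.073 = 11.84 years.
Total: 12.34 + 4.330 + 10.16 + 11.84 years.

τ = 38.7 years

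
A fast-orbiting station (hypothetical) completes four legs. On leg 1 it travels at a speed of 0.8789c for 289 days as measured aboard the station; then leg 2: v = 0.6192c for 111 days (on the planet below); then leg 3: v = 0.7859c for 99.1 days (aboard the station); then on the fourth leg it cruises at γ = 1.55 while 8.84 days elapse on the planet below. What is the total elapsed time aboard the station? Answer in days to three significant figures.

Leg 1: 289 days is already measured aboard the station.
Leg 2: γ = 1/√(1 − 0.6192²) = 1/√0.6166 = 1.274; τ_2 = 111/1.274 = 87.16 days.
Leg 3: 99.1 days is already measured aboard the station.
Leg 4: γ = 1.55; τ_4 = 8.84/1.550 = 5.703 days.
Total: 289.0 + 87.16 + 99.10 + 5.703 days.

τ = 481 days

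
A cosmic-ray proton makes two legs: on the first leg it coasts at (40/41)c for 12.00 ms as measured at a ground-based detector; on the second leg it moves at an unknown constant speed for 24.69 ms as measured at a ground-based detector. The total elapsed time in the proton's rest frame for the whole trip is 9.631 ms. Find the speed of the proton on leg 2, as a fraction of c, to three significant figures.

β = 0.959

Leg 1: γ = 1/√(1 − (40/41)²) = 41/9 ≈ 4.556; τ_1 = 12.00/4.556 = 2.634 ms.
Leg 2: speed unknown; τ_2 = 24.69/γ_2.
Total proper time: 2.634 + τ_2 = 9.631, so τ_2 = 9.631 − 2.634 = 6.997 ms.
γ_2 = 24.69/6.997 = 3.529; β = √(1 − 1/γ²) = √0.9197.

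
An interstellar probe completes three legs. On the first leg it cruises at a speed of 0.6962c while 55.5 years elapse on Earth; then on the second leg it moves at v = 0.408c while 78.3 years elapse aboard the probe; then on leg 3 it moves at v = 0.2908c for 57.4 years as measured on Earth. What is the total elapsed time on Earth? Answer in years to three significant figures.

Δt = 199 years

Leg 1: 55.5 years is already measured on Earth.
Leg 2: γ = 1/√(1 − 0.408²) = 1/√0.8335 = 1.095; Δt_2 = 1.095 × 78.3 = 85.76 years.
Leg 3: 57.4 years is already measured on Earth.
Total: 55.50 + 85.76 + 57.40 years.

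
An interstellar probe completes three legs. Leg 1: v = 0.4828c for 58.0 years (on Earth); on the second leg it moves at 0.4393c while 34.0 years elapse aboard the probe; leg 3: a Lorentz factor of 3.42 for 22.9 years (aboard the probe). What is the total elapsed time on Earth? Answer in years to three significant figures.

Leg 1: 58.0 years is already measured on Earth.
Leg 2: γ = 1/√(1 − 0.4393²) = 1/√0.8070 = 1.113; Δt_2 = 1.113 × 34.0 = 37.85 years.
Leg 3: γ = 3.42; Δt_3 = 3.420 × 22.9 = 78.32 years.
Total: 58.00 + 37.85 + 78.32 years.

Δt = 174 years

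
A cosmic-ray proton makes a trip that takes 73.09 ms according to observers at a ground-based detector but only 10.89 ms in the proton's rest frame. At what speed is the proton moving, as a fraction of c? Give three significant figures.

The proper time is measured in the proton's rest frame (both events occur at the proton's location); Δt is measured at a ground-based detector. γ = Δt/τ = 73.09/10.89 = 6.712.
β = √(1 − 1/γ²) = √(1 − 0.02220) = √0.9778

β = 0.989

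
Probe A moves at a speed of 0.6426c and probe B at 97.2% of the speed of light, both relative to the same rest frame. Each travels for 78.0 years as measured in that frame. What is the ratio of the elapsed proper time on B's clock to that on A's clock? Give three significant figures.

A: γ = 1/√(1 − 0.6426²) = 1/√0.5871 = 1.305. B: β = 0.972; γ = 1/√(1 − 0.972²) = 1/√0.05522 = 4.256.
τ_A/τ_B = γ_B/γ_A = 4.256/1.305 = 3.261, so τ_B/τ_A = 0.3067.

τ_B/τ_A = 0.307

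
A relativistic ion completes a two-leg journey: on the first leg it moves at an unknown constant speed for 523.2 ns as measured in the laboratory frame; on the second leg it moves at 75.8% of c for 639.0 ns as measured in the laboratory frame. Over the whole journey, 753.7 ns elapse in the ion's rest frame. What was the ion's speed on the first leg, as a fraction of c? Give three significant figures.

Leg 1: speed unknown; τ_1 = 523.2/γ_1.
Leg 2: β = 0.758; γ = 1/√(1 − 0.758²) = 1/√0.4254 = 1.533; τ_2 = 639.0/1.533 = 416.8 ns.
Total proper time: τ_1 + 416.8 = 753.7, so τ_1 = 753.7 − 416.8 = 336.9 ns.
γ_1 = 523.2/336.9 = 1.553; β = √(1 − 1/γ²) = √0.5853.

β = 0.765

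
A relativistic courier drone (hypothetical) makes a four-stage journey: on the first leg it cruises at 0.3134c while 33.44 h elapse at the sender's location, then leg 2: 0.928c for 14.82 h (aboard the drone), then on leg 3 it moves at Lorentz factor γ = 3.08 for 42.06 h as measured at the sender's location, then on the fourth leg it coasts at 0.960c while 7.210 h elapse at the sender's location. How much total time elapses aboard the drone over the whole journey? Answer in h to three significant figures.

Leg 1: γ = 1/√(1 − 0.3134²) = 1/√0.9018 = 1.053; τ_1 = 33.44/1.053 = 31.76 h.
Leg 2: 14.82 h is already measured aboard the drone.
Leg 3: γ = 3.08; τ_3 = 42.06/3.080 = 13.66 h.
Leg 4: γ = 1/√(1 − 0.960²) = 25/7 ≈ 3.571; τ_4 = 7.210/3.571 = 2.019 h.
Total: 31.76 + 14.82 + 13.66 + 2.019 h.

τ = 62.2 h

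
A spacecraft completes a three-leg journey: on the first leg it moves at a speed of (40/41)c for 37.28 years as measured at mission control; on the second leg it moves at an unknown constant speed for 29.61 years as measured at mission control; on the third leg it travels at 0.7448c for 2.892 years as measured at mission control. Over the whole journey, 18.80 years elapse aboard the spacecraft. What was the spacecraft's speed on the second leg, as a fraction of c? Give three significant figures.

Leg 1: γ = 1/√(1 − (40/41)²) = 41/9 ≈ 4.556; τ_1 = 37.28/4.556 = 8.183 years.
Leg 2: speed unknown; τ_2 = 29.61/γ_2.
Leg 3: γ = 1/√(1 − 0.7448²) = 1/√0.4453 = 1.499; τ_3 = 2.892/1.499 = 1.930 years.
Total proper time: 8.183 + τ_2 + 1.930 = 18.80, so τ_2 = 18.80 − 10.11 = 8.687 years.
γ_2 = 29.61/8.687 = 3.409; β = √(1 − 1/γ²) = √0.9139.

β = 0.956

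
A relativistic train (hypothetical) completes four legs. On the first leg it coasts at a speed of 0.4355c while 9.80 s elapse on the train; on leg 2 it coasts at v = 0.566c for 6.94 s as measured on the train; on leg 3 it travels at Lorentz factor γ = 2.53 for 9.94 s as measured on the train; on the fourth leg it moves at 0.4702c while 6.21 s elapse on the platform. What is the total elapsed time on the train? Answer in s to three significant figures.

Leg 1: 9.80 s is already measured on the train.
Leg 2: 6.94 s is already measured on the train.
Leg 3: 9.94 s is already measured on the train.
Leg 4: γ = 1/√(1 − 0.4702²) = 1/√0.7789 = 1.133; τ_4 = 6.21/1.133 = 5.481 s.
Total: 9.800 + 6.940 + 9.940 + 5.481 s.

τ = 32.2 s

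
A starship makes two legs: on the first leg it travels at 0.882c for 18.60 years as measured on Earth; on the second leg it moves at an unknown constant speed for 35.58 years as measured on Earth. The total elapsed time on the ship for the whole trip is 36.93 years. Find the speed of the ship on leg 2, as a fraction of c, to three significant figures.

Leg 1: γ = 1/√(1 − 0.882²) = 1/√0.2221 = 2.122; τ_1 = 18.60/2.122 = 8.765 years.
Leg 2: speed unknown; τ_2 = 35.58/γ_2.
Total proper time: 8.765 + τ_2 = 36.93, so τ_2 = 36.93 − 8.765 = 28.16 years.
γ_2 = 35.58/28.16 = 1.263; β = √(1 − 1/γ²) = √0.3734.

β = 0.611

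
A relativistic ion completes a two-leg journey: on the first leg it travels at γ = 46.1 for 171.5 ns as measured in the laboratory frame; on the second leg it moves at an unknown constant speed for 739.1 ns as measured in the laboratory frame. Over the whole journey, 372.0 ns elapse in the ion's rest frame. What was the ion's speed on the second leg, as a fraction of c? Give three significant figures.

β = 0.867

Leg 1: γ = 46.1; τ_1 = 171.5/46.10 = 3.720 ns.
Leg 2: speed unknown; τ_2 = 739.1/γ_2.
Total proper time: 3.720 + τ_2 = 372.0, so τ_2 = 372.0 − 3.720 = 368.3 ns.
γ_2 = 739.1/368.3 = 2.007; β = √(1 − 1/γ²) = √0.7517.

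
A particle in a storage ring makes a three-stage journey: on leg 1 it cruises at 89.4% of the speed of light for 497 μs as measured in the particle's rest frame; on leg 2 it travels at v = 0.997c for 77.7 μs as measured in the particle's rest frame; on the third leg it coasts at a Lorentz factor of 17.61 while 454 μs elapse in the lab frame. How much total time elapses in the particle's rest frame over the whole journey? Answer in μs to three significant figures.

τ = 600 μs

Leg 1: 497 μs is already measured in the particle's rest frame.
Leg 2: 77.7 μs is already measured in the particle's rest frame.
Leg 3: γ = 17.61; τ_3 = 454/17.61 = 25.78 μs.
Total: 497.0 + 77.70 + 25.78 μs.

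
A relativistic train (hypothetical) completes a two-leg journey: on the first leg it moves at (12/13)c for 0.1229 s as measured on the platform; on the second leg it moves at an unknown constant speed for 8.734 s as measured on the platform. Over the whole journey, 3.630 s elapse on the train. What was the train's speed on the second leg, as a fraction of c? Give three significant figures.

β = 0.912

Leg 1: γ = 1/√(1 − (12/13)²) = 13/5 = 2.600; τ_1 = 0.1229/2.600 = 0.04727 s.
Leg 2: speed unknown; τ_2 = 8.734/γ_2.
Total proper time: 0.04727 + τ_2 = 3.630, so τ_2 = 3.630 − 0.04727 = 3.583 s.
γ_2 = 8.734/3.583 = 2.438; β = √(1 − 1/γ²) = √0.8317.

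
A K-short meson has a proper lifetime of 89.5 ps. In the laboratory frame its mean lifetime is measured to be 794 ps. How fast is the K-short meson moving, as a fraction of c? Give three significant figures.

v = 0.994c

γ = Δt/τ₀ = 794/89.5 = 8.872
β = √(1 − 1/γ²) = √(1 − 0.01271) = √0.9873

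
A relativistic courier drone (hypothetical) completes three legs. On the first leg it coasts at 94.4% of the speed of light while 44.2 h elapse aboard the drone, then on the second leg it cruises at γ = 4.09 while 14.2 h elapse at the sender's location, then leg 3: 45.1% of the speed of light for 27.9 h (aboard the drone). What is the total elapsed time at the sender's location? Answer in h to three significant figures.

Leg 1: β = 0.944; γ = 1/√(1 − 0.944²) = 1/√0.1089 = 3.031; Δt_1 = 3.031 × 44.2 = 134.0 h.
Leg 2: 14.2 h is already measured at the sender's location.
Leg 3: β = 0.451; γ = 1/√(1 − 0.451²) = 1/√0.7966 = 1.120; Δt_3 = 1.120 × 27.9 = 31.26 h.
Total: 134.0 + 14.20 + 31.26 h.

Δt = 179 h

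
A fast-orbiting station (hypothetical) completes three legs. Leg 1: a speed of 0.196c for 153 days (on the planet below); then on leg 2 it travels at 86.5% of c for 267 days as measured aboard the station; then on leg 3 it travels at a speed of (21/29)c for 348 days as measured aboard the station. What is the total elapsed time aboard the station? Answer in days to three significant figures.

τ = 765 days

Leg 1: γ = 1/√(1 − 0.196²) = 1/√0.9616 = 1.020; τ_1 = 153/1.020 = 150.0 days.
Leg 2: 267 days is already measured aboard the station.
Leg 3: 348 days is already measured aboard the station.
Total: 150.0 + 267.0 + 348.0 days.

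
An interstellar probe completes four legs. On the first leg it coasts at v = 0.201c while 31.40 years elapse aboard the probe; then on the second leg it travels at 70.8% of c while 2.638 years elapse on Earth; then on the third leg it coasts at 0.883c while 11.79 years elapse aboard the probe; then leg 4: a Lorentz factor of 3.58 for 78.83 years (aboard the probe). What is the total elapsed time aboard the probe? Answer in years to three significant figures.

τ = 124 years

Leg 1: 31.40 years is already measured aboard the probe.
Leg 2: β = 0.708; γ = 1/√(1 − 0.708²) = 1/√0.4987 = 1.416; τ_2 = 2.638/1.416 = 1.863 years.
Leg 3: 11.79 years is already measured aboard the probe.
Leg 4: 78.83 years is already measured aboard the probe.
Total: 31.40 + 1.863 + 11.79 + 78.83 years.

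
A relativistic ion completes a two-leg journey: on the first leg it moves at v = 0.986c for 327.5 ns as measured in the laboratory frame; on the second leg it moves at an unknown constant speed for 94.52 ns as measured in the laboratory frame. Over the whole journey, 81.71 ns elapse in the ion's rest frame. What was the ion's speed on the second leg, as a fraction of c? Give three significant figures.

β = 0.958

Leg 1: γ = 1/√(1 − 0.986²) = 1/√0.02780 = 5.997; τ_1 = 327.5/5.997 = 54.61 ns.
Leg 2: speed unknown; τ_2 = 94.52/γ_2.
Total proper time: 54.61 + τ_2 = 81.71, so τ_2 = 81.71 − 54.61 = 27.10 ns.
γ_2 = 94.52/27.10 = 3.488; β = √(1 − 1/γ²) = √0.9178.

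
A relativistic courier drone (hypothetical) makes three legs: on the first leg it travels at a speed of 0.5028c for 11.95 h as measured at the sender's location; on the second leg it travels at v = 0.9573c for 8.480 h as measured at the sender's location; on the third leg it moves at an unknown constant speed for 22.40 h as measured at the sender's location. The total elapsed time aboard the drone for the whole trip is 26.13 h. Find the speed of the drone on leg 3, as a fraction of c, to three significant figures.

β = 0.803

Leg 1: γ = 1/√(1 − 0.5028²) = 1/√0.7472 = 1.157; τ_1 = 11.95/1.157 = 10.33 h.
Leg 2: γ = 1/√(1 − 0.9573²) = 1/√0.08358 = 3.459; τ_2 = 8.480/3.459 = 2.452 h.
Leg 3: speed unknown; τ_3 = 22.40/γ_3.
Total proper time: 10.33 + 2.452 + τ_3 = 26.13, so τ_3 = 26.13 − 12.78 = 13.35 h.
γ_3 = 22.40/13.35 = 1.678; β = √(1 − 1/γ²) = √0.6449.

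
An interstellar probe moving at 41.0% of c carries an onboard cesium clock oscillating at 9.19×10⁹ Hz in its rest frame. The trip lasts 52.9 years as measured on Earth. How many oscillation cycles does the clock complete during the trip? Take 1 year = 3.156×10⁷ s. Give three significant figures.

N = 1.40×10¹⁹

β = 0.410; γ = 1/√(1 − 0.410²) = 1/√0.8319 = 1.096
The oscillator's own cycle count is N = f × τ where τ is the proper time aboard the probe. τ = Δt/γ = 52.9/1.096 = 48.25 years = 1.523×10⁹ s.
N = 9.19×10⁹ × 1.523×10⁹ = 1.399×10¹⁹.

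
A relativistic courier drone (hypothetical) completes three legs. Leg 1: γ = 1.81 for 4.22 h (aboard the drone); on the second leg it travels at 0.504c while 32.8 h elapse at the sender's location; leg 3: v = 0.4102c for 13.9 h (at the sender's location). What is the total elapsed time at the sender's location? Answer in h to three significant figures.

Leg 1: γ = 1.81; Δt_1 = 1.810 × 4.22 = 7.638 h.
Leg 2: 32.8 h is already measured at the sender's location.
Leg 3: 13.9 h is already measured at the sender's location.
Total: 7.638 + 32.80 + 13.90 h.

Δt = 54.3 h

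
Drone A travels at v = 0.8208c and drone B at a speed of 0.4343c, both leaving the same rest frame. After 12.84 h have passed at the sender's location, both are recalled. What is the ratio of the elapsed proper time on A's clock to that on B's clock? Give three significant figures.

A: γ = 1/√(1 − 0.8208²) = 1/√0.3263 = 1.751. B: γ = 1/√(1 − 0.4343²) = 1/√0.8114 = 1.110.
τ_A/τ_B = γ_B/γ_A = 1.110/1.751 = 0.6341, so τ_A/τ_B = 0.6341.

τ_A/τ_B = 0.634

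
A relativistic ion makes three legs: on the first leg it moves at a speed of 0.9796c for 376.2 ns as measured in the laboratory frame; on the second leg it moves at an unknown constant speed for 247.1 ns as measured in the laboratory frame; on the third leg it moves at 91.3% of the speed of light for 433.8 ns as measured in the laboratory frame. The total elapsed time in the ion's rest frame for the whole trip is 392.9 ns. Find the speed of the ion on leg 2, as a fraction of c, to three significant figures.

β = 0.823

Leg 1: γ = 1/√(1 − 0.9796²) = 1/√0.04038 = 4.976; τ_1 = 376.2/4.976 = 75.60 ns.
Leg 2: speed unknown; τ_2 = 247.1/γ_2.
Leg 3: β = 0.913; γ = 1/√(1 − 0.913²) = 1/√0.1664 = 2.451; τ_3 = 433.8/2.451 = 177.0 ns.
Total proper time: 75.60 + τ_2 + 177.0 = 392.9, so τ_2 = 392.9 − 252.6 = 140.3 ns.
γ_2 = 247.1/140.3 = 1.761; β = √(1 − 1/γ²) = √0.6775.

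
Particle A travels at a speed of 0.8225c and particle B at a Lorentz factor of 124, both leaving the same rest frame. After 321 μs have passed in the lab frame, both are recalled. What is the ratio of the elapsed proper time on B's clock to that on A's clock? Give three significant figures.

τ_B/τ_A = 0.0142

A: γ = 1/√(1 − 0.8225²) = 1/√0.3235 = 1.758. B: γ = 124.
τ_A/τ_B = γ_B/γ_A = 124.0/1.758 = 70.53, so τ_B/τ_A = 0.01418.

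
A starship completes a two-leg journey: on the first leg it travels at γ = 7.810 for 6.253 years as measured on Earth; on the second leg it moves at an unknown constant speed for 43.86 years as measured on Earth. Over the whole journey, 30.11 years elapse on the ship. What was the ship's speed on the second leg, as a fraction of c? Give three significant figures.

β = 0.744

Leg 1: γ = 7.810; τ_1 = 6.253/7.810 = 0.8006 years.
Leg 2: speed unknown; τ_2 = 43.86/γ_2.
Total proper time: 0.8006 + τ_2 = 30.11, so τ_2 = 30.11 − 0.8006 = 29.31 years.
γ_2 = 43.86/29.31 = 1.496; β = √(1 − 1/γ²) = √0.5534.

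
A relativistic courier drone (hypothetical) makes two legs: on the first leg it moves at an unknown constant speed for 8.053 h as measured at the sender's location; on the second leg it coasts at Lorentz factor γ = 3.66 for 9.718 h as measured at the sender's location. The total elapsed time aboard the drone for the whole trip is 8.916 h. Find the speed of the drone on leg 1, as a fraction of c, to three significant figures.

Leg 1: speed unknown; τ_1 = 8.053/γ_1.
Leg 2: γ = 3.66; τ_2 = 9.718/3.660 = 2.655 h.
Total proper time: τ_1 + 2.655 = 8.916, so τ_1 = 8.916 − 2.655 = 6.261 h.
γ_1 = 8.053/6.261 = 1.286; β = √(1 − 1/γ²) = √0.3956.

β = 0.629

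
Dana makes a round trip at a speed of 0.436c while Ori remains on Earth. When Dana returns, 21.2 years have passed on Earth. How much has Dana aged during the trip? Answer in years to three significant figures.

τ = 19.1 years

γ = 1/√(1 − 0.436²) = 1/√0.8099 = 1.111
Dana's clock measures proper time along the trip: τ = Δt/γ = 21.2/1.111 years.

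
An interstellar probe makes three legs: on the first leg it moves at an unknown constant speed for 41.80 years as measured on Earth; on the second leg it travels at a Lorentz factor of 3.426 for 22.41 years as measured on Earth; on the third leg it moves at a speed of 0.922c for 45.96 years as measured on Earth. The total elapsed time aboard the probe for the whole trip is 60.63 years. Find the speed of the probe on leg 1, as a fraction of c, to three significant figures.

β = 0.496

Leg 1: speed unknown; τ_1 = 41.80/γ_1.
Leg 2: γ = 3.426; τ_2 = 22.41/3.426 = 6.541 years.
Leg 3: γ = 1/√(1 − 0.922²) = 1/√0.1499 = 2.583; τ_3 = 45.96/2.583 = 17.80 years.
Total proper time: τ_1 + 6.541 + 17.80 = 60.63, so τ_1 = 60.63 − 24.34 = 36.29 years.
γ_1 = 41.80/36.29 = 1.152; β = √(1 − 1/γ²) = √0.2461.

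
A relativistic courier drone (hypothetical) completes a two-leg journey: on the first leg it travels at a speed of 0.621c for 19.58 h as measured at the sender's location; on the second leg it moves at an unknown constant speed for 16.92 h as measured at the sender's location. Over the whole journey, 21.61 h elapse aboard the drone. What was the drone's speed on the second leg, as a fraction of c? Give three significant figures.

β = 0.929

Leg 1: γ = 1/√(1 − 0.621²) = 1/√0.6144 = 1.276; τ_1 = 19.58/1.276 = 15.35 h.
Leg 2: speed unknown; τ_2 = 16.92/γ_2.
Total proper time: 15.35 + τ_2 = 21.61, so τ_2 = 21.61 − 15.35 = 6.263 h.
γ_2 = 16.92/6.263 = 2.702; β = √(1 − 1/γ²) = √0.8630.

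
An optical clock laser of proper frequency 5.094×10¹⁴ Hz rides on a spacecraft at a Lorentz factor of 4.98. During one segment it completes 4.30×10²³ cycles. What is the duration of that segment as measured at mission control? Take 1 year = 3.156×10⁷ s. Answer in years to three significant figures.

Δt = 133 years

γ = 4.98
Proper time for N cycles: τ = N/f = 4.30×10²³/(5.094×10¹⁴) = 8.441×10⁸ s = 26.75 years.
Lab-frame duration Δt = γτ = 4.980 × 26.75 = 133.2 years.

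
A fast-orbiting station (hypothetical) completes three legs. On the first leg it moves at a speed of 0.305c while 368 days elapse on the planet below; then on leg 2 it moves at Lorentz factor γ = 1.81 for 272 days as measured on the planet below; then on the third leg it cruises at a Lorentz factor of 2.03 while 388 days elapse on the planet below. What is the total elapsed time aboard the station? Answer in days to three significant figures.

τ = 692 days

Leg 1: γ = 1/√(1 − 0.305²) = 1/√0.9070 = 1.050; τ_1 = 368/1.050 = 350.5 days.
Leg 2: γ = 1.81; τ_2 = 272/1.810 = 150.3 days.
Leg 3: γ = 2.03; τ_3 = 388/2.030 = 191.1 days.
Total: 350.5 + 150.3 + 191.1 days.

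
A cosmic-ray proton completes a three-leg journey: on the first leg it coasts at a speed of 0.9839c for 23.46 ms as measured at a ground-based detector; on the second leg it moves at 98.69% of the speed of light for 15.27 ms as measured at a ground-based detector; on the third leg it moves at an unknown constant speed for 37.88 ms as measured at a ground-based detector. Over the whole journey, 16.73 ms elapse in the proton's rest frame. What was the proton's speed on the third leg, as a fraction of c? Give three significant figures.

Leg 1: γ = 1/√(1 − 0.9839²) = 1/√0.03194 = 5.595; τ_1 = 23.46/5.595 = 4.193 ms.
Leg 2: β = 0.9869; γ = 1/√(1 − 0.9869²) = 1/√0.02603 = 6.198; τ_2 = 15.27/6.198 = 2.464 ms.
Leg 3: speed unknown; τ_3 = 37.88/γ_3.
Total proper time: 4.193 + 2.464 + τ_3 = 16.73, so τ_3 = 16.73 − 6.656 = 10.07 ms.
γ_3 = 37.88/10.07 = 3.760; β = √(1 − 1/γ²) = √0.9293.

β = 0.964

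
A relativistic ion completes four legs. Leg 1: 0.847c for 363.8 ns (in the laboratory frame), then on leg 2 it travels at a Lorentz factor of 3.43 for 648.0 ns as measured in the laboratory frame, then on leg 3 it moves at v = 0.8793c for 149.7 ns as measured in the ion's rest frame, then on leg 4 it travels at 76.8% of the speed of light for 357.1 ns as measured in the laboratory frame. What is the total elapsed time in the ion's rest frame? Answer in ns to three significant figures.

Leg 1: γ = 1/√(1 − 0.847²) = 1/√0.2826 = 1.881; τ_1 = 363.8/1.881 = 193.4 ns.
Leg 2: γ = 3.43; τ_2 = 648.0/3.430 = 188.9 ns.
Leg 3: 149.7 ns is already measured in the ion's rest frame.
Leg 4: β = 0.768; γ = 1/√(1 − 0.768²) = 1/√0.4102 = 1.561; τ_4 = 357.1/1.561 = 228.7 ns.
Total: 193.4 + 188.9 + 149.7 + 228.7 ns.

τ = 761 ns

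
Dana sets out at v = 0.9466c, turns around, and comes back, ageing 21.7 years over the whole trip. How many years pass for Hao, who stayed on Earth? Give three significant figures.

Δt = 67.3 years

γ = 1/√(1 − 0.9466²) = 1/√0.1039 = 3.102
Earth-frame duration is the dilated interval: Δt = γτ = 3.102 × 21.7 years.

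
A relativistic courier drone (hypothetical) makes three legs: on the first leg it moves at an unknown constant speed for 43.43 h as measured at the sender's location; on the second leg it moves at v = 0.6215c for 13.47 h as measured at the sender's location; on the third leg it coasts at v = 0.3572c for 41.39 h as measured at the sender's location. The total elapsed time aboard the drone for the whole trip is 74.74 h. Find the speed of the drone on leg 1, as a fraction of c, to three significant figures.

β = 0.809

Leg 1: speed unknown; τ_1 = 43.43/γ_1.
Leg 2: γ = 1/√(1 − 0.6215²) = 1/√0.6137 = 1.276; τ_2 = 13.47/1.276 = 10.55 h.
Leg 3: γ = 1/√(1 − 0.3572²) = 1/√0.8724 = 1.071; τ_3 = 41.39/1.071 = 38.66 h.
Total proper time: τ_1 + 10.55 + 38.66 = 74.74, so τ_1 = 74.74 − 49.21 = 25.53 h.
γ_1 = 43.43/25.53 = 1.701; β = √(1 − 1/γ²) = √0.6545.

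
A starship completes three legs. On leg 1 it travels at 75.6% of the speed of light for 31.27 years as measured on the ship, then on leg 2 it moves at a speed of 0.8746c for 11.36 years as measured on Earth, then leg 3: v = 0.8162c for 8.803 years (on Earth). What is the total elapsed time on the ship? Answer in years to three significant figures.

Leg 1: 31.27 years is already measured on the ship.
Leg 2: γ = 1/√(1 − 0.8746²) = 1/√0.2351 = 2.063; τ_2 = 11.36/2.063 = 5.508 years.
Leg 3: γ = 1/√(1 − 0.8162²) = 1/√0.3338 = 1.731; τ_3 = 8.803/1.731 = 5.086 years.
Total: 31.27 + 5.508 + 5.086 years.

τ = 41.9 years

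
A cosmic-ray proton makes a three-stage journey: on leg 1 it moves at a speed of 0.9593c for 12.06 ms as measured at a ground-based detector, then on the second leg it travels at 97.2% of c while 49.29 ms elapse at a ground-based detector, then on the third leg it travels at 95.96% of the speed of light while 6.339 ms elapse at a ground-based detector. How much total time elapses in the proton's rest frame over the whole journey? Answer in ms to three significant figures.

Leg 1: γ = 1/√(1 − 0.9593²) = 1/√0.07974 = 3.541; τ_1 = 12.06/3.541 = 3.406 ms.
Leg 2: β = 0.972; γ = 1/√(1 − 0.972²) = 1/√0.05522 = 4.256; τ_2 = 49.29/4.256 = 11.58 ms.
Leg 3: β = 0.9596; γ = 1/√(1 − 0.9596²) = 1/√0.07917 = 3.554; τ_3 = 6.339/3.554 = 1.784 ms.
Total: 3.406 + 11.58 + 1.784 ms.

τ = 16.8 ms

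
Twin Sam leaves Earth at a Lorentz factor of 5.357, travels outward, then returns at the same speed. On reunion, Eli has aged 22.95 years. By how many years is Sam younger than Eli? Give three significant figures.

Δt − τ = 18.7 years

γ = 5.357
Sam's elapsed proper time: τ = 22.95/5.357 = 4.284 years.
Age gap = Δt − τ = 22.95 − 4.284 years.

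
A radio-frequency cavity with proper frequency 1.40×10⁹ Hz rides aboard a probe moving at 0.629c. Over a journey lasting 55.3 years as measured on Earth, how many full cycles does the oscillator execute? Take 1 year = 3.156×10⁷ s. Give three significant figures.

γ = 1/√(1 − 0.629²) = 1/√0.6044 = 1.286
The oscillator's own cycle count is N = f × τ where τ is the proper time aboard the probe. τ = Δt/γ = 55.3/1.286 = 42.99 years = 1.357×10⁹ s.
N = 1.40×10⁹ × 1.357×10⁹ = 1.899×10¹⁸.

N = 1.90×10¹⁸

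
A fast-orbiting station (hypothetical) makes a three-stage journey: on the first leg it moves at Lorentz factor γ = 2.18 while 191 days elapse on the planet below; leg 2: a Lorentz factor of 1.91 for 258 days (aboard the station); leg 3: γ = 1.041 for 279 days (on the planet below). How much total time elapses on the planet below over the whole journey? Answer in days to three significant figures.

Leg 1: 191 days is already measured on the planet below.
Leg 2: γ = 1.91; Δt_2 = 1.910 × 258 = 492.8 days.
Leg 3: 279 days is already measured on the planet below.
Total: 191.0 + 492.8 + 279.0 days.

Δt = 963 days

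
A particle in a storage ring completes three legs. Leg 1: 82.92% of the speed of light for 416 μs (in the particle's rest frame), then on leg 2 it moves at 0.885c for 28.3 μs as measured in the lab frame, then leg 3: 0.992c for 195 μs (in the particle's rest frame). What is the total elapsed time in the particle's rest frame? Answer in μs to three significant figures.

τ = 624 μs

Leg 1: 416 μs is already measured in the particle's rest frame.
Leg 2: γ = 1/√(1 − 0.885²) = 1/√0.2168 = 2.148; τ_2 = 28.3/2.148 = 13.18 μs.
Leg 3: 195 μs is already measured in the particle's rest frame.
Total: 416.0 + 13.18 + 195.0 μs.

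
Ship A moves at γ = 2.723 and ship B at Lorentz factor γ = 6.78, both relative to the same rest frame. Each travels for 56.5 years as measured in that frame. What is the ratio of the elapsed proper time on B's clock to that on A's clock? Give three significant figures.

A: γ = 2.723. B: γ = 6.78.
τ_A/τ_B = γ_B/γ_A = 6.780/2.723 = 2.490, so τ_B/τ_A = 0.4016.

τ_B/τ_A = 0.402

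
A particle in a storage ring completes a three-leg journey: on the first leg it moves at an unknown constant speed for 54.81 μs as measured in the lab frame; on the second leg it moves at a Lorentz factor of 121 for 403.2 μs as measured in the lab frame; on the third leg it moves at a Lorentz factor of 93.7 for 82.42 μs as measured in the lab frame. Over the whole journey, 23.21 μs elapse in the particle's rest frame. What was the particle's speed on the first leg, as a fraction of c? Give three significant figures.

β = 0.938

Leg 1: speed unknown; τ_1 = 54.81/γ_1.
Leg 2: γ = 121; τ_2 = 403.2/121.0 = 3.332 μs.
Leg 3: γ = 93.7; τ_3 = 82.42/93.70 = 0.8796 μs.
Total proper time: τ_1 + 3.332 + 0.8796 = 23.21, so τ_1 = 23.21 − 4.212 = 19.00 μs.
γ_1 = 54.81/19.00 = 2.885; β = √(1 − 1/γ²) = √0.8799.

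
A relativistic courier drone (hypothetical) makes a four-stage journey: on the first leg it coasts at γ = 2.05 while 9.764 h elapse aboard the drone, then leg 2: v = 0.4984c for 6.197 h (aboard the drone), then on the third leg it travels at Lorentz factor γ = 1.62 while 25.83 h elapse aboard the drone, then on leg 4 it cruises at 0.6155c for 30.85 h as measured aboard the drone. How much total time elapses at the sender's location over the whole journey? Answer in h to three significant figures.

Leg 1: γ = 2.05; Δt_1 = 2.050 × 9.764 = 20.02 h.
Leg 2: γ = 1/√(1 − 0.4984²) = 1/√0.7516 = 1.153; Δt_2 = 1.153 × 6.197 = 7.148 h.
Leg 3: γ = 1.62; Δt_3 = 1.620 × 25.83 = 41.84 h.
Leg 4: γ = 1/√(1 − 0.6155²) = 1/√0.6212 = 1.269; Δt_4 = 1.269 × 30.85 = 39.14 h.
Total: 20.02 + 7.148 + 41.84 + 39.14 h.

Δt = 108 h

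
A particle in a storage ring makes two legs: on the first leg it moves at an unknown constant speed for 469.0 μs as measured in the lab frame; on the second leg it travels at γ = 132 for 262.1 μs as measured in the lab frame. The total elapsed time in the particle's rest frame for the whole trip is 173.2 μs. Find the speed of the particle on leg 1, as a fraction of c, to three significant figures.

Leg 1: speed unknown; τ_1 = 469.0/γ_1.
Leg 2: γ = 132; τ_2 = 262.1/132.0 = 1.986 μs.
Total proper time: τ_1 + 1.986 = 173.2, so τ_1 = 173.2 − 1.986 = 171.2 μs.
γ_1 = 469.0/171.2 = 2.739; β = √(1 − 1/γ²) = √0.8667.

β = 0.931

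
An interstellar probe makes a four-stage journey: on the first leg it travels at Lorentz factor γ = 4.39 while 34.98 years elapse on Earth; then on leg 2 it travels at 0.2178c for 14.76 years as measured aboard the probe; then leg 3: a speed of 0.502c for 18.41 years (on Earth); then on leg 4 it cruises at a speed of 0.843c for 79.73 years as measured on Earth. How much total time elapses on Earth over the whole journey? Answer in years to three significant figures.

Leg 1: 34.98 years is already measured on Earth.
Leg 2: γ = 1/√(1 − 0.2178²) = 1/√0.9526 = 1.025; Δt_2 = 1.025 × 14.76 = 15.12 years.
Leg 3: 18.41 years is already measured on Earth.
Leg 4: 79.73 years is already measured on Earth.
Total: 34.98 + 15.12 + 18.41 + 79.73 years.

Δt = 148 years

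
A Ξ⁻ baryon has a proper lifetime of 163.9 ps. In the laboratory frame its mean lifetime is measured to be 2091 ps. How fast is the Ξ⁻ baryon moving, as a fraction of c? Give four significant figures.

γ = Δt/τ₀ = 2091/163.9 = 12.76
β = √(1 − 1/γ²) = √(1 − 0.006144) = √0.9939

β = 0.9969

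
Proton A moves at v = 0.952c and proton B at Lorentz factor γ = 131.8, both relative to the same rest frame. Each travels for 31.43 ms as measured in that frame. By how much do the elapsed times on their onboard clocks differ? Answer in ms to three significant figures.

A: γ = 1/√(1 − 0.952²) = 1/√0.09370 = 3.267; τ_A = 31.43/3.267 = 9.621 ms.
B: γ = 131.8; τ_B = 31.43/131.8 = 0.2385 ms.

|τ_A − τ_B| = 9.38 ms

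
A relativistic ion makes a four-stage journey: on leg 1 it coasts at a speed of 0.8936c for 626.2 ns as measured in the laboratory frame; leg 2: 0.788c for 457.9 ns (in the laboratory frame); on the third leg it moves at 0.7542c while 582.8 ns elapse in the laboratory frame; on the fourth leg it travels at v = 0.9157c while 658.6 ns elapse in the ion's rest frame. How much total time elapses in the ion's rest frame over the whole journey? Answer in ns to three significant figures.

Leg 1: γ = 1/√(1 − 0.8936²) = 1/√0.2015 = 2.228; τ_1 = 626.2/2.228 = 281.1 ns.
Leg 2: γ = 1/√(1 − 0.788²) = 1/√0.3791 = 1.624; τ_2 = 457.9/1.624 = 281.9 ns.
Leg 3: γ = 1/√(1 − 0.7542²) = 1/√0.4312 = 1.523; τ_3 = 582.8/1.523 = 382.7 ns.
Leg 4: 658.6 ns is already measured in the ion's rest frame.
Total: 281.1 + 281.9 + 382.7 + 658.6 ns.

τ = 1600 ns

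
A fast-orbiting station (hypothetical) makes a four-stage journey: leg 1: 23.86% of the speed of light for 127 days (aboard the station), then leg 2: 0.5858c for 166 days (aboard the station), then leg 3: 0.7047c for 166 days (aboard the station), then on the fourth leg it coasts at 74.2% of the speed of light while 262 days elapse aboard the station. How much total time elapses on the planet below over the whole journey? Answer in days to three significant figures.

Leg 1: β = 0.2386; γ = 1/√(1 − 0.2386²) = 1/√0.9431 = 1.030; Δt_1 = 1.030 × 127 = 130.8 days.
Leg 2: γ = 1/√(1 − 0.5858²) = 1/√0.6568 = 1.234; Δt_2 = 1.234 × 166 = 204.8 days.
Leg 3: γ = 1/√(1 − 0.7047²) = 1/√0.5034 = 1.409; Δt_3 = 1.409 × 166 = 234.0 days.
Leg 4: β = 0.742; γ = 1/√(1 − 0.742²) = 1/√0.4494 = 1.492; Δt_4 = 1.492 × 262 = 390.8 days.
Total: 130.8 + 204.8 + 234.0 + 390.8 days.

Δt = 960 days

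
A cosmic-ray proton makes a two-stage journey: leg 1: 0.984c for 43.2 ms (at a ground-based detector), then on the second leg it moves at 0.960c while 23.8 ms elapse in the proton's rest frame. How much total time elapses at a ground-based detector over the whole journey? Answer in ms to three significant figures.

Leg 1: 43.2 ms is already measured at a ground-based detector.
Leg 2: γ = 1/√(1 − 0.960²) = 25/7 ≈ 3.571; Δt_2 = 3.571 × 23.8 = 85.00 ms.
Total: 43.20 + 85.00 ms.

Δt = 128 ms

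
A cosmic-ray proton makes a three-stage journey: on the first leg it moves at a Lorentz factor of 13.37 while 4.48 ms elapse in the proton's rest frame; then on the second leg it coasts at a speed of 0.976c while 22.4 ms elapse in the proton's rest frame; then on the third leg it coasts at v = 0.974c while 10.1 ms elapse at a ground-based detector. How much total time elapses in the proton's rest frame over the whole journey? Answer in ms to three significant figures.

Leg 1: 4.48 ms is already measured in the proton's rest frame.
Leg 2: 22.4 ms is already measured in the proton's rest frame.
Leg 3: γ = 1/√(1 − 0.974²) = 1/√0.05132 = 4.414; τ_3 = 10.1/4.414 = 2.288 ms.
Total: 4.480 + 22.40 + 2.288 ms.

τ = 29.2 ms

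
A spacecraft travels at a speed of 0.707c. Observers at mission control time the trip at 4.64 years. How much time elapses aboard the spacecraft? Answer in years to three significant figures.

τ = 3.28 years

γ = 1/√(1 − 0.707²) = 1/√0.5002 = 1.414
The interval measured at mission control is the dilated one; the clock aboard the spacecraft measures the proper time τ = Δt/γ = 4.64/1.414 years.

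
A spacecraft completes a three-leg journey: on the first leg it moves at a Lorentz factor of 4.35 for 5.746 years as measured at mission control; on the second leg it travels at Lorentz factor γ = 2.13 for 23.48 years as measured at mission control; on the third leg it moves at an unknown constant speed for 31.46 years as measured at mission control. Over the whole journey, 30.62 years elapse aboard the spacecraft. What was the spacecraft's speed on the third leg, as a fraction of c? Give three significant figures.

β = 0.814

Leg 1: γ = 4.35; τ_1 = 5.746/4.350 = 1.321 years.
Leg 2: γ = 2.13; τ_2 = 23.48/2.130 = 11.02 years.
Leg 3: speed unknown; τ_3 = 31.46/γ_3.
Total proper time: 1.321 + 11.02 + τ_3 = 30.62, so τ_3 = 30.62 − 12.34 = 18.28 years.
γ_3 = 31.46/18.28 = 1.721; β = √(1 − 1/γ²) = √0.6625.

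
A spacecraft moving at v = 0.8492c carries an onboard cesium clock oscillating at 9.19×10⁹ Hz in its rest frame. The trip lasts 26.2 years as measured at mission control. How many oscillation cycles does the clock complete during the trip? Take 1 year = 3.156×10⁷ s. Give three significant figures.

N = 4.01×10¹⁸

γ = 1/√(1 − 0.8492²) = 1/√0.2789 = 1.894
The oscillator's own cycle count is N = f × τ where τ is the proper time aboard the spacecraft. τ = Δt/γ = 26.2/1.894 = 13.84 years = 4.366×10⁸ s.
N = 9.19×10⁹ × 4.366×10⁸ = 4.013×10¹⁸.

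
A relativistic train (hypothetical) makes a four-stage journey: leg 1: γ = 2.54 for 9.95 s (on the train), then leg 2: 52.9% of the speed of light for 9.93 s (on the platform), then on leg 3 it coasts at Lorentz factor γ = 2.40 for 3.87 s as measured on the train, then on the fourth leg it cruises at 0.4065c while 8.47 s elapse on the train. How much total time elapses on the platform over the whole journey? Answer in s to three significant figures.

Δt = 53.8 s

Leg 1: γ = 2.54; Δt_1 = 2.540 × 9.95 = 25.27 s.
Leg 2: 9.93 s is already measured on the platform.
Leg 3: γ = 2.40; Δt_3 = 2.400 × 3.87 = 9.288 s.
Leg 4: γ = 1/√(1 − 0.4065²) = 1/√0.8348 = 1.095; Δt_4 = 1.095 × 8.47 = 9.271 s.
Total: 25.27 + 9.930 + 9.288 + 9.271 s.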